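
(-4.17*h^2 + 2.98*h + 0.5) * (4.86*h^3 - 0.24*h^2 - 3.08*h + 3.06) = -20.2662*h^5 + 15.4836*h^4 + 14.5584*h^3 - 22.0586*h^2 + 7.5788*h + 1.53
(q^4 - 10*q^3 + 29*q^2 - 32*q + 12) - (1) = q^4 - 10*q^3 + 29*q^2 - 32*q + 11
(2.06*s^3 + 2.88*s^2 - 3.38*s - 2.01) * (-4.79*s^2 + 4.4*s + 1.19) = -9.8674*s^5 - 4.7312*s^4 + 31.3136*s^3 - 1.8169*s^2 - 12.8662*s - 2.3919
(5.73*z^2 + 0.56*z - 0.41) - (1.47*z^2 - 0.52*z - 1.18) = 4.26*z^2 + 1.08*z + 0.77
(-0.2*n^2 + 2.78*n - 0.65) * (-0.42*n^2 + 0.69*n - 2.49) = 0.084*n^4 - 1.3056*n^3 + 2.6892*n^2 - 7.3707*n + 1.6185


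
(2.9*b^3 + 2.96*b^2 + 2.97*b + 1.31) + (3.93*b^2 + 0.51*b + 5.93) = 2.9*b^3 + 6.89*b^2 + 3.48*b + 7.24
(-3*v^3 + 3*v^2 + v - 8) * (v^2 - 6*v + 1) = -3*v^5 + 21*v^4 - 20*v^3 - 11*v^2 + 49*v - 8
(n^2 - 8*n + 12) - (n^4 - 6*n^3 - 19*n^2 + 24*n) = -n^4 + 6*n^3 + 20*n^2 - 32*n + 12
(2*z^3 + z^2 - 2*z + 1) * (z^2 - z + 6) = 2*z^5 - z^4 + 9*z^3 + 9*z^2 - 13*z + 6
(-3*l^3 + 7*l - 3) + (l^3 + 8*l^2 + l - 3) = -2*l^3 + 8*l^2 + 8*l - 6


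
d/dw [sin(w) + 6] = cos(w)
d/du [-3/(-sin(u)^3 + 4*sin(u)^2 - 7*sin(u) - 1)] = 3*(-3*sin(u)^2 + 8*sin(u) - 7)*cos(u)/(sin(u)^3 - 4*sin(u)^2 + 7*sin(u) + 1)^2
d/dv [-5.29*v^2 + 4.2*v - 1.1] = 4.2 - 10.58*v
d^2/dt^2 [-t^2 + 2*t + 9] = -2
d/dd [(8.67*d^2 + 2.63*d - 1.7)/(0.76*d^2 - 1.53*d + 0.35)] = (-15.2639*d^2 + 8.653*d - 1.6805)/(0.5776*d^4 - 2.3256*d^3 + 2.8729*d^2 - 1.071*d + 0.1225)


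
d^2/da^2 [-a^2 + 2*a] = -2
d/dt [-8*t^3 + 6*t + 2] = 6 - 24*t^2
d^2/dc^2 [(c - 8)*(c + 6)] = 2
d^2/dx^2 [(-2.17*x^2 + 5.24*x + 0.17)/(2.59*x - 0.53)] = (15.447544 - 1.4210854715202e-14*x)/(17.373979*x^3 - 10.665879*x^2 + 2.182593*x - 0.148877)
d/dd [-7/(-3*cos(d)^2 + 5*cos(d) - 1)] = 7*(6*cos(d) - 5)*sin(d)/(3*cos(d)^2 - 5*cos(d) + 1)^2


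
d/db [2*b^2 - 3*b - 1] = 4*b - 3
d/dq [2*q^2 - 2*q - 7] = 4*q - 2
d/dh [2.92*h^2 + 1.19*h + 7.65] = 5.84*h + 1.19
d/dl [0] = 0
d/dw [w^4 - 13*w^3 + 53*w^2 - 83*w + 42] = 4*w^3 - 39*w^2 + 106*w - 83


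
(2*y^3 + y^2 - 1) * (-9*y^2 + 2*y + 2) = -18*y^5 - 5*y^4 + 6*y^3 + 11*y^2 - 2*y - 2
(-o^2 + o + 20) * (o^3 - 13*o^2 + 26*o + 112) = -o^5 + 14*o^4 - 19*o^3 - 346*o^2 + 632*o + 2240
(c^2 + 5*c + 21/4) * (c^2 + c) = c^4 + 6*c^3 + 41*c^2/4 + 21*c/4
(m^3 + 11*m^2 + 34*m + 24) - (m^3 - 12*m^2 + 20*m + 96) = 23*m^2 + 14*m - 72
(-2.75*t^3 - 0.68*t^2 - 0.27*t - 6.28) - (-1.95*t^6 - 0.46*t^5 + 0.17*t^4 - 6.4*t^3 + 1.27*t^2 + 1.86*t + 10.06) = 1.95*t^6 + 0.46*t^5 - 0.17*t^4 + 3.65*t^3 - 1.95*t^2 - 2.13*t - 16.34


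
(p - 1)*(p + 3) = p^2 + 2*p - 3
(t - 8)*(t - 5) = t^2 - 13*t + 40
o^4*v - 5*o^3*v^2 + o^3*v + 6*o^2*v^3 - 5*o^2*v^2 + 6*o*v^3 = o*(o - 3*v)*(o - 2*v)*(o*v + v)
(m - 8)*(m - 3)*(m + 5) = m^3 - 6*m^2 - 31*m + 120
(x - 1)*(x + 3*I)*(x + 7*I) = x^3 - x^2 + 10*I*x^2 - 21*x - 10*I*x + 21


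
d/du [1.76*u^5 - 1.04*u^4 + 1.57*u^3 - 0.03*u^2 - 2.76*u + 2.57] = 8.8*u^4 - 4.16*u^3 + 4.71*u^2 - 0.06*u - 2.76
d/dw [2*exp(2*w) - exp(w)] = (4*exp(w) - 1)*exp(w)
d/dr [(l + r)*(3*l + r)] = 4*l + 2*r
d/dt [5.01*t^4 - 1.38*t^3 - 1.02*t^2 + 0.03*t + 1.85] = 20.04*t^3 - 4.14*t^2 - 2.04*t + 0.03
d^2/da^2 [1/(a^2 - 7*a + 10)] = 2*(-a^2 + 7*a + (2*a - 7)^2 - 10)/(a^2 - 7*a + 10)^3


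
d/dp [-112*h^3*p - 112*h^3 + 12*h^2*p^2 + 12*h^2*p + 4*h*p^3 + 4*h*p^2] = 4*h*(-28*h^2 + 6*h*p + 3*h + 3*p^2 + 2*p)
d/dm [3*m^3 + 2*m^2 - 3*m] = 9*m^2 + 4*m - 3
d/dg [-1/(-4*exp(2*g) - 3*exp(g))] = (-8*exp(g) - 3)*exp(-g)/(4*exp(g) + 3)^2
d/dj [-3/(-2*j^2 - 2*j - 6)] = 3*(-2*j - 1)/(2*(j^2 + j + 3)^2)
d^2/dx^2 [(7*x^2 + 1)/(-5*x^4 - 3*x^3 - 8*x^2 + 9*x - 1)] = 2*(-525*x^8 - 315*x^7 - 33*x^6 - 2115*x^5 - 561*x^4 - 459*x^3 + 87*x^2 + 225*x - 80)/(125*x^12 + 225*x^11 + 735*x^10 + 72*x^9 + 441*x^8 - 1737*x^7 + 698*x^6 - 1125*x^5 + 1989*x^4 - 1152*x^3 + 267*x^2 - 27*x + 1)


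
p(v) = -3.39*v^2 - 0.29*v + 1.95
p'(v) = -6.78*v - 0.29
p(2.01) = -12.33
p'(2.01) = -13.92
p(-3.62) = -41.42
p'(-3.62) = 24.25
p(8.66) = -254.80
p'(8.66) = -59.00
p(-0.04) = 1.96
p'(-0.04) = -0.02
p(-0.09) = 1.95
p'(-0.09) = 0.32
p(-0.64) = 0.75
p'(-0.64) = 4.05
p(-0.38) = 1.57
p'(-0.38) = 2.29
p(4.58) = -70.49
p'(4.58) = -31.34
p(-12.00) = -482.73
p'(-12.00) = 81.07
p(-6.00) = -118.35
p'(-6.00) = 40.39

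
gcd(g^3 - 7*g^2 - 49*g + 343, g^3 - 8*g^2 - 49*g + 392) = g^2 - 49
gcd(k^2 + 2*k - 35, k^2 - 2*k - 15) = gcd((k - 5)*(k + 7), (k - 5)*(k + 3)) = k - 5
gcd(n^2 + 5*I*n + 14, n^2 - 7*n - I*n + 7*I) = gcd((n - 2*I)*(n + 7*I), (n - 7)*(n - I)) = 1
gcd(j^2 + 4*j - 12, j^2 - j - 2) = j - 2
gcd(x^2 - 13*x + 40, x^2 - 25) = x - 5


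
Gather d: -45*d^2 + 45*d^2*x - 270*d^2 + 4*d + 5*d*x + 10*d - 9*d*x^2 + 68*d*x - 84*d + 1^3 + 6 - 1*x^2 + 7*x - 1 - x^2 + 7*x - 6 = d^2*(45*x - 315) + d*(-9*x^2 + 73*x - 70) - 2*x^2 + 14*x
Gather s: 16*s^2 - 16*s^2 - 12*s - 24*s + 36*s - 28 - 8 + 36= 0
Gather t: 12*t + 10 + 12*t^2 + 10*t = 12*t^2 + 22*t + 10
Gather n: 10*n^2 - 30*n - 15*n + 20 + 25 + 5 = 10*n^2 - 45*n + 50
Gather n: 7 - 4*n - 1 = 6 - 4*n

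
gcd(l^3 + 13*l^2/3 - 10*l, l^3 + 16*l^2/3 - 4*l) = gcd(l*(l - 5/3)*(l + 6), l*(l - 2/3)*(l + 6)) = l^2 + 6*l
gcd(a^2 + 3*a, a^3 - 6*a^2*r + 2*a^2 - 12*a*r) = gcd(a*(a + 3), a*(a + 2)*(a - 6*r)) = a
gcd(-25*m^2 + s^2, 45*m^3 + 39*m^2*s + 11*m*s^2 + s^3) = 5*m + s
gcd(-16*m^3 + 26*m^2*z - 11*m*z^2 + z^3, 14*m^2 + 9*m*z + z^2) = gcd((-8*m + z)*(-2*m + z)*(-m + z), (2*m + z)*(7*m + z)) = 1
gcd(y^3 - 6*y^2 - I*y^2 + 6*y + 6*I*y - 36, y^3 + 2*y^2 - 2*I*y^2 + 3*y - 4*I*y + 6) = y - 3*I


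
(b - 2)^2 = b^2 - 4*b + 4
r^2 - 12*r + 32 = (r - 8)*(r - 4)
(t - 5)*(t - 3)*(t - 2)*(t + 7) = t^4 - 3*t^3 - 39*t^2 + 187*t - 210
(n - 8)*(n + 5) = n^2 - 3*n - 40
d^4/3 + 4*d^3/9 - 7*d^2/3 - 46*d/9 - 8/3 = (d/3 + 1/3)*(d - 3)*(d + 4/3)*(d + 2)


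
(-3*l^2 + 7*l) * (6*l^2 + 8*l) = -18*l^4 + 18*l^3 + 56*l^2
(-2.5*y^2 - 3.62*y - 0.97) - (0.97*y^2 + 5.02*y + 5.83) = -3.47*y^2 - 8.64*y - 6.8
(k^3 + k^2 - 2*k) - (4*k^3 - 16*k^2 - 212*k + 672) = -3*k^3 + 17*k^2 + 210*k - 672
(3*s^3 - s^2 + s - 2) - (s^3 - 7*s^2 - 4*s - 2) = 2*s^3 + 6*s^2 + 5*s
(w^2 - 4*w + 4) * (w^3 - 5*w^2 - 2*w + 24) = w^5 - 9*w^4 + 22*w^3 + 12*w^2 - 104*w + 96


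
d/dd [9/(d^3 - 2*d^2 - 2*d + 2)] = 9*(-3*d^2 + 4*d + 2)/(d^3 - 2*d^2 - 2*d + 2)^2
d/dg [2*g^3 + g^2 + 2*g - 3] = 6*g^2 + 2*g + 2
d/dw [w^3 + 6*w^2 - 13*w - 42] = 3*w^2 + 12*w - 13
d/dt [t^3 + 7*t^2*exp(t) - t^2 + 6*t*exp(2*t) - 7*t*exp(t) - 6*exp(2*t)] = 7*t^2*exp(t) + 3*t^2 + 12*t*exp(2*t) + 7*t*exp(t) - 2*t - 6*exp(2*t) - 7*exp(t)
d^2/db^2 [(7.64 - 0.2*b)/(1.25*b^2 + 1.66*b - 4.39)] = (-(0.2*b - 7.64)*(2.5*b + 1.66)*(5.0*b + 3.32) + (1.5*b - 18.436)*(1.25*b^2 + 1.66*b - 4.39))/(1.25*b^2 + 1.66*b - 4.39)^3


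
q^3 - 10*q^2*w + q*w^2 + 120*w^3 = (q - 8*w)*(q - 5*w)*(q + 3*w)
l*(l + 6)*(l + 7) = l^3 + 13*l^2 + 42*l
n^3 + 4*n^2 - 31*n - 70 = (n - 5)*(n + 2)*(n + 7)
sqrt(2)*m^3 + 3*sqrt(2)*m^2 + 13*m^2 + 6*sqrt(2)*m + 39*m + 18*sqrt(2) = (m + 3)*(m + 6*sqrt(2))*(sqrt(2)*m + 1)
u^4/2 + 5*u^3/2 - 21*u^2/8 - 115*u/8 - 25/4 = (u/2 + 1)*(u - 5/2)*(u + 1/2)*(u + 5)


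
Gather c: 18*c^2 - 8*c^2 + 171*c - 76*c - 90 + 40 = 10*c^2 + 95*c - 50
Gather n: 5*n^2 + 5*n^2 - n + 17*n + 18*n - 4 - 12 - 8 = 10*n^2 + 34*n - 24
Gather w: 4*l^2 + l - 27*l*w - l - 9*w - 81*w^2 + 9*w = 4*l^2 - 27*l*w - 81*w^2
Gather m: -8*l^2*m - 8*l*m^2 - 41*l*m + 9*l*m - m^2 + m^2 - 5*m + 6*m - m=-8*l*m^2 + m*(-8*l^2 - 32*l)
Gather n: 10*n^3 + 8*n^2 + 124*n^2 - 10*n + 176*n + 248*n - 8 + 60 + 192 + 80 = 10*n^3 + 132*n^2 + 414*n + 324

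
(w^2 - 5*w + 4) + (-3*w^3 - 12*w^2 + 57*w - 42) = -3*w^3 - 11*w^2 + 52*w - 38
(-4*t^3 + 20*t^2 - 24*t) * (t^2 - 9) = -4*t^5 + 20*t^4 + 12*t^3 - 180*t^2 + 216*t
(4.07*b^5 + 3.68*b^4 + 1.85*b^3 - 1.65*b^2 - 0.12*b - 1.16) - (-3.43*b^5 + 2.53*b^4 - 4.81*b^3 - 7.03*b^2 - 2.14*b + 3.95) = 7.5*b^5 + 1.15*b^4 + 6.66*b^3 + 5.38*b^2 + 2.02*b - 5.11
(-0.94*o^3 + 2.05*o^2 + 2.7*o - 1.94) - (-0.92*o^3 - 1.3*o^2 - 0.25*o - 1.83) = -0.0199999999999999*o^3 + 3.35*o^2 + 2.95*o - 0.11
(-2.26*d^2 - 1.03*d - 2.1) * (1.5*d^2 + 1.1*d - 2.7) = -3.39*d^4 - 4.031*d^3 + 1.819*d^2 + 0.471*d + 5.67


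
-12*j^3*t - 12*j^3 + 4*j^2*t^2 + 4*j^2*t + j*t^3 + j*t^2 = (-2*j + t)*(6*j + t)*(j*t + j)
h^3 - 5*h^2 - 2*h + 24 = (h - 4)*(h - 3)*(h + 2)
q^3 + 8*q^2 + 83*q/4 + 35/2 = (q + 2)*(q + 5/2)*(q + 7/2)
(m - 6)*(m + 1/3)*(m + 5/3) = m^3 - 4*m^2 - 103*m/9 - 10/3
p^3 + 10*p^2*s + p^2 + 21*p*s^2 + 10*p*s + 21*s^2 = (p + 1)*(p + 3*s)*(p + 7*s)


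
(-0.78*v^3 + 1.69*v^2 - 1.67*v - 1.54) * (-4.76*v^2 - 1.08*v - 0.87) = 3.7128*v^5 - 7.202*v^4 + 6.8026*v^3 + 7.6637*v^2 + 3.1161*v + 1.3398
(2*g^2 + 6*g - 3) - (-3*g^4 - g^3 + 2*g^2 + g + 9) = 3*g^4 + g^3 + 5*g - 12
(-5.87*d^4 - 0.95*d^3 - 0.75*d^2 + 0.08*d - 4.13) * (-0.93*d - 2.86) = 5.4591*d^5 + 17.6717*d^4 + 3.4145*d^3 + 2.0706*d^2 + 3.6121*d + 11.8118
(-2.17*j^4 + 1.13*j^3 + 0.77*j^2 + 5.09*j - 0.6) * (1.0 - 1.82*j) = 3.9494*j^5 - 4.2266*j^4 - 0.2714*j^3 - 8.4938*j^2 + 6.182*j - 0.6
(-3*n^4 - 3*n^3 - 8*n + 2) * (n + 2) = -3*n^5 - 9*n^4 - 6*n^3 - 8*n^2 - 14*n + 4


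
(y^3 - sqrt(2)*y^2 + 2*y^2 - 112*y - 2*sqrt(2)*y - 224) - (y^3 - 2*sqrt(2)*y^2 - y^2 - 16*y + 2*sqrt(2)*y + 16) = sqrt(2)*y^2 + 3*y^2 - 96*y - 4*sqrt(2)*y - 240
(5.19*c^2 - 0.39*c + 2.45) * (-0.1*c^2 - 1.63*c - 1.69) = -0.519*c^4 - 8.4207*c^3 - 8.3804*c^2 - 3.3344*c - 4.1405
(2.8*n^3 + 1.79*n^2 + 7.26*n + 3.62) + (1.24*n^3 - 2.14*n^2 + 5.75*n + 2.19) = 4.04*n^3 - 0.35*n^2 + 13.01*n + 5.81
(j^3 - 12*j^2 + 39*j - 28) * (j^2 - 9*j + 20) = j^5 - 21*j^4 + 167*j^3 - 619*j^2 + 1032*j - 560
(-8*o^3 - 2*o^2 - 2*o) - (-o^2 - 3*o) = -8*o^3 - o^2 + o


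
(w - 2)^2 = w^2 - 4*w + 4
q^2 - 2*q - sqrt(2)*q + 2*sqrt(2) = (q - 2)*(q - sqrt(2))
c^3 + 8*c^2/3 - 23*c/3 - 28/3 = (c - 7/3)*(c + 1)*(c + 4)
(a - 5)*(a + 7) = a^2 + 2*a - 35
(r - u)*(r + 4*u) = r^2 + 3*r*u - 4*u^2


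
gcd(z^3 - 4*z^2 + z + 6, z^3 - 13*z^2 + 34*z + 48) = z + 1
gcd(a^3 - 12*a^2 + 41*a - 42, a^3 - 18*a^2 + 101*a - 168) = a^2 - 10*a + 21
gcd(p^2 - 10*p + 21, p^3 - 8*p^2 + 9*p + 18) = p - 3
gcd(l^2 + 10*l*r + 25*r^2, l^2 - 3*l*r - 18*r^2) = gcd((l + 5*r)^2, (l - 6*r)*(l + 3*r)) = 1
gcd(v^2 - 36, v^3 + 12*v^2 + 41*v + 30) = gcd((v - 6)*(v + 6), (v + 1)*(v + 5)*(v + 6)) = v + 6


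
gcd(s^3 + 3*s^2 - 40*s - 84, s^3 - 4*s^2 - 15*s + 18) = s - 6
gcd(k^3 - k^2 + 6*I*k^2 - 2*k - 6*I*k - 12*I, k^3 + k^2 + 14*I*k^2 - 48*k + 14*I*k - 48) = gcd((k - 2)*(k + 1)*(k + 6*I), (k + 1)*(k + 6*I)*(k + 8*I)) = k^2 + k*(1 + 6*I) + 6*I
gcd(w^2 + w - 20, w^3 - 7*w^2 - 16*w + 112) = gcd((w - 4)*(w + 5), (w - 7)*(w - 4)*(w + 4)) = w - 4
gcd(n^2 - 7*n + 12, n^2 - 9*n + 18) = n - 3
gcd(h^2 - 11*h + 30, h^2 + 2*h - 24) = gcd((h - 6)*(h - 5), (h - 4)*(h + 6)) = 1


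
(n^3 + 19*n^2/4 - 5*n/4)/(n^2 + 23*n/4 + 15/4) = n*(4*n - 1)/(4*n + 3)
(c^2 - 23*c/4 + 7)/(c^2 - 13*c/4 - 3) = (4*c - 7)/(4*c + 3)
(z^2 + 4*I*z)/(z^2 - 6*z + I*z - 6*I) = z*(z + 4*I)/(z^2 + z*(-6 + I) - 6*I)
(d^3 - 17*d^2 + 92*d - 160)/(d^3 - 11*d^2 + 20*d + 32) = (d - 5)/(d + 1)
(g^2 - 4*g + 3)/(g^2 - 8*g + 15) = (g - 1)/(g - 5)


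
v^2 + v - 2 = (v - 1)*(v + 2)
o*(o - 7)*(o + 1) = o^3 - 6*o^2 - 7*o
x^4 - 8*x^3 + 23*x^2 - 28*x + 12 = (x - 3)*(x - 2)^2*(x - 1)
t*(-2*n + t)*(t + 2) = -2*n*t^2 - 4*n*t + t^3 + 2*t^2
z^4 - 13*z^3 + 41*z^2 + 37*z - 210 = (z - 7)*(z - 5)*(z - 3)*(z + 2)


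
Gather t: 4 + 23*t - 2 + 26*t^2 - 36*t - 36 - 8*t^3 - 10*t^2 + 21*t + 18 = -8*t^3 + 16*t^2 + 8*t - 16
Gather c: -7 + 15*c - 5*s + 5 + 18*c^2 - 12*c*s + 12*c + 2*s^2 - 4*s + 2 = 18*c^2 + c*(27 - 12*s) + 2*s^2 - 9*s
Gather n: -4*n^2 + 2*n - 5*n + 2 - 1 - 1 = -4*n^2 - 3*n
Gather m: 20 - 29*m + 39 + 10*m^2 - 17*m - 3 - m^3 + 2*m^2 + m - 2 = -m^3 + 12*m^2 - 45*m + 54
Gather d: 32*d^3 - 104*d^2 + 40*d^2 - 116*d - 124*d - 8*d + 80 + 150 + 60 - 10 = 32*d^3 - 64*d^2 - 248*d + 280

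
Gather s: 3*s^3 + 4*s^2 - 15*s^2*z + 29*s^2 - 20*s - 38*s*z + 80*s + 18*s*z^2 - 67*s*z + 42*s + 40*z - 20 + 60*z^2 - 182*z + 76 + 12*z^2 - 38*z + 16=3*s^3 + s^2*(33 - 15*z) + s*(18*z^2 - 105*z + 102) + 72*z^2 - 180*z + 72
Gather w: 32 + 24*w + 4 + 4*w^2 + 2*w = 4*w^2 + 26*w + 36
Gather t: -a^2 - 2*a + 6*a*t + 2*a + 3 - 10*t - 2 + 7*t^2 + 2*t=-a^2 + 7*t^2 + t*(6*a - 8) + 1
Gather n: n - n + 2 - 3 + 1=0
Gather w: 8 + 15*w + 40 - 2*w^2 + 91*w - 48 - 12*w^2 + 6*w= -14*w^2 + 112*w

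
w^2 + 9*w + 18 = (w + 3)*(w + 6)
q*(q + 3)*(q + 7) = q^3 + 10*q^2 + 21*q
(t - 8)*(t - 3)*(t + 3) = t^3 - 8*t^2 - 9*t + 72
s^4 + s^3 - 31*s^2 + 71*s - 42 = (s - 3)*(s - 2)*(s - 1)*(s + 7)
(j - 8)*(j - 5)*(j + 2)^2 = j^4 - 9*j^3 - 8*j^2 + 108*j + 160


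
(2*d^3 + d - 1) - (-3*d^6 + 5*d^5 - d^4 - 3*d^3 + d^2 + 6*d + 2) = 3*d^6 - 5*d^5 + d^4 + 5*d^3 - d^2 - 5*d - 3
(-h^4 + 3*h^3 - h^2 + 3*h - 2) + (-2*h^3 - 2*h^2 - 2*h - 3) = -h^4 + h^3 - 3*h^2 + h - 5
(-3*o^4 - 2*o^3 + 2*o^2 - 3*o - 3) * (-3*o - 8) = 9*o^5 + 30*o^4 + 10*o^3 - 7*o^2 + 33*o + 24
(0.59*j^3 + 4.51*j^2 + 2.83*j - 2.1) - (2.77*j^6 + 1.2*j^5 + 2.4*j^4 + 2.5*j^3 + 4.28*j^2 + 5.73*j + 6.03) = -2.77*j^6 - 1.2*j^5 - 2.4*j^4 - 1.91*j^3 + 0.23*j^2 - 2.9*j - 8.13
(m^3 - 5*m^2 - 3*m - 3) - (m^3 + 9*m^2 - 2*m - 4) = -14*m^2 - m + 1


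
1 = 1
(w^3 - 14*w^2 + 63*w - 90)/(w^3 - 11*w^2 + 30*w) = (w - 3)/w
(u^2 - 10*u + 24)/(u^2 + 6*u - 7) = (u^2 - 10*u + 24)/(u^2 + 6*u - 7)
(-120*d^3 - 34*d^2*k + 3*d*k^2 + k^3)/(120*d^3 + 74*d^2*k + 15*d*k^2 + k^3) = (-6*d + k)/(6*d + k)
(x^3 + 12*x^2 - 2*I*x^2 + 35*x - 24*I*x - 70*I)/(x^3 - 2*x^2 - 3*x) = (x^3 + 2*x^2*(6 - I) + x*(35 - 24*I) - 70*I)/(x*(x^2 - 2*x - 3))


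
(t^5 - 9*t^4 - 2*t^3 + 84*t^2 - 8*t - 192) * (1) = t^5 - 9*t^4 - 2*t^3 + 84*t^2 - 8*t - 192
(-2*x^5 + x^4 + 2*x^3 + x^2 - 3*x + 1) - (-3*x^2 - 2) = -2*x^5 + x^4 + 2*x^3 + 4*x^2 - 3*x + 3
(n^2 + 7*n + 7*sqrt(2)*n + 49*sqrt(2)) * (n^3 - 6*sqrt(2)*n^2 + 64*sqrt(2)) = n^5 + sqrt(2)*n^4 + 7*n^4 - 84*n^3 + 7*sqrt(2)*n^3 - 588*n^2 + 64*sqrt(2)*n^2 + 448*sqrt(2)*n + 896*n + 6272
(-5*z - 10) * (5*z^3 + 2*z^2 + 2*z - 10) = -25*z^4 - 60*z^3 - 30*z^2 + 30*z + 100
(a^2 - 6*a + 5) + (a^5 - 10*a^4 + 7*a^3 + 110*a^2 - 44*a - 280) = a^5 - 10*a^4 + 7*a^3 + 111*a^2 - 50*a - 275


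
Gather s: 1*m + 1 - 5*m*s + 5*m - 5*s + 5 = 6*m + s*(-5*m - 5) + 6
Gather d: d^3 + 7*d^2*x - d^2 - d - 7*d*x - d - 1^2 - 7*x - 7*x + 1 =d^3 + d^2*(7*x - 1) + d*(-7*x - 2) - 14*x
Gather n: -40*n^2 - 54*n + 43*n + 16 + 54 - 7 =-40*n^2 - 11*n + 63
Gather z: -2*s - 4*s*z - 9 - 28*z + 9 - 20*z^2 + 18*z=-2*s - 20*z^2 + z*(-4*s - 10)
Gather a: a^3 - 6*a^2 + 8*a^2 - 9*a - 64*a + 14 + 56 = a^3 + 2*a^2 - 73*a + 70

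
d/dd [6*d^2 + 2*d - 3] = 12*d + 2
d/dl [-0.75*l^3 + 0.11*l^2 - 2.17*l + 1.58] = -2.25*l^2 + 0.22*l - 2.17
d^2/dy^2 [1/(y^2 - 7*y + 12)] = 2*(-y^2 + 7*y + (2*y - 7)^2 - 12)/(y^2 - 7*y + 12)^3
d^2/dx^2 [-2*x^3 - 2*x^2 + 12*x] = -12*x - 4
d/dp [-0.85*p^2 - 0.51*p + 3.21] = -1.7*p - 0.51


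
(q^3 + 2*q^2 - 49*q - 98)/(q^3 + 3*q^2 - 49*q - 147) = (q + 2)/(q + 3)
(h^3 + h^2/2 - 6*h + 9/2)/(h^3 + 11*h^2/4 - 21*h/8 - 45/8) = 4*(h - 1)/(4*h + 5)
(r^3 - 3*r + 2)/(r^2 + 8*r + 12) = (r^2 - 2*r + 1)/(r + 6)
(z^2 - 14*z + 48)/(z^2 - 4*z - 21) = (-z^2 + 14*z - 48)/(-z^2 + 4*z + 21)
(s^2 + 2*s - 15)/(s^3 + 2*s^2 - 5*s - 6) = (s^2 + 2*s - 15)/(s^3 + 2*s^2 - 5*s - 6)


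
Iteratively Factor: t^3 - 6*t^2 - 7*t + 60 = (t + 3)*(t^2 - 9*t + 20) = (t - 5)*(t + 3)*(t - 4)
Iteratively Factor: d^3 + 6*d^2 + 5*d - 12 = (d + 4)*(d^2 + 2*d - 3) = (d + 3)*(d + 4)*(d - 1)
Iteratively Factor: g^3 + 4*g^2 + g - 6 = (g + 2)*(g^2 + 2*g - 3) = (g + 2)*(g + 3)*(g - 1)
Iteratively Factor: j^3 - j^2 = (j)*(j^2 - j) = j^2*(j - 1)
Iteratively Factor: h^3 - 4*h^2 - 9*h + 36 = (h - 4)*(h^2 - 9) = (h - 4)*(h + 3)*(h - 3)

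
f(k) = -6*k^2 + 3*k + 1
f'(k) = 3 - 12*k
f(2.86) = -39.50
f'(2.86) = -31.32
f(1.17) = -3.70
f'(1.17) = -11.04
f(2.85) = -39.18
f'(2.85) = -31.20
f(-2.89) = -57.78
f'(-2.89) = 37.68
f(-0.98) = -7.70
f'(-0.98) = 14.76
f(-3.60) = -87.56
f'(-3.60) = 46.20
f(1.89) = -14.76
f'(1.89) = -19.68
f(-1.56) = -18.28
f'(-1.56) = 21.72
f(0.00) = 1.00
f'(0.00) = 3.00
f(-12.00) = -899.00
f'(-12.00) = 147.00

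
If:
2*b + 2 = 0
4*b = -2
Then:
No Solution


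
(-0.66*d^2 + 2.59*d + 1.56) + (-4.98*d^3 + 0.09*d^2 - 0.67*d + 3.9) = -4.98*d^3 - 0.57*d^2 + 1.92*d + 5.46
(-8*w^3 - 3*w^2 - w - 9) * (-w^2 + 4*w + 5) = 8*w^5 - 29*w^4 - 51*w^3 - 10*w^2 - 41*w - 45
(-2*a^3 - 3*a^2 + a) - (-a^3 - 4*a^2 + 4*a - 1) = -a^3 + a^2 - 3*a + 1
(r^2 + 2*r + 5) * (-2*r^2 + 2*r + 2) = -2*r^4 - 2*r^3 - 4*r^2 + 14*r + 10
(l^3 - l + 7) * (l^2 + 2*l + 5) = l^5 + 2*l^4 + 4*l^3 + 5*l^2 + 9*l + 35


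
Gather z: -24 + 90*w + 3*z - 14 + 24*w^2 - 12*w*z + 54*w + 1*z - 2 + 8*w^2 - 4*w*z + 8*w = 32*w^2 + 152*w + z*(4 - 16*w) - 40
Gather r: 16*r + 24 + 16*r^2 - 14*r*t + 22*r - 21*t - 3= 16*r^2 + r*(38 - 14*t) - 21*t + 21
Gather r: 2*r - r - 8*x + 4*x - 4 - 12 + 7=r - 4*x - 9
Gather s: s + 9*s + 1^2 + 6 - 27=10*s - 20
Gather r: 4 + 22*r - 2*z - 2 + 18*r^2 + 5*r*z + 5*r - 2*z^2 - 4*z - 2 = 18*r^2 + r*(5*z + 27) - 2*z^2 - 6*z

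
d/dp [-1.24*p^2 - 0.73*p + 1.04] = -2.48*p - 0.73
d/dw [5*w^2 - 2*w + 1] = 10*w - 2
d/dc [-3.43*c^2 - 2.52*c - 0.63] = -6.86*c - 2.52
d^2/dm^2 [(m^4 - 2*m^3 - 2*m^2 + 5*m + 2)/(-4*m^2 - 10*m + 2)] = (-4*m^6 - 30*m^5 - 69*m^4 + 54*m^3 - 48*m^2 - 84*m - 77)/(8*m^6 + 60*m^5 + 138*m^4 + 65*m^3 - 69*m^2 + 15*m - 1)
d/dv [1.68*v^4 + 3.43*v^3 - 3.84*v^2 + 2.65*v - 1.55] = 6.72*v^3 + 10.29*v^2 - 7.68*v + 2.65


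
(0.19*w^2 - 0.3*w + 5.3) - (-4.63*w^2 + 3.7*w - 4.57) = 4.82*w^2 - 4.0*w + 9.87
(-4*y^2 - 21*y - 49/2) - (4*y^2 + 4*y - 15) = -8*y^2 - 25*y - 19/2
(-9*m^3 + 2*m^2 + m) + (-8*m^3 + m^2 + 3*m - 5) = -17*m^3 + 3*m^2 + 4*m - 5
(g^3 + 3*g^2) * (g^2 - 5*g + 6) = g^5 - 2*g^4 - 9*g^3 + 18*g^2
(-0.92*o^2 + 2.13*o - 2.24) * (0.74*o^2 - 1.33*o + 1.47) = -0.6808*o^4 + 2.7998*o^3 - 5.8429*o^2 + 6.1103*o - 3.2928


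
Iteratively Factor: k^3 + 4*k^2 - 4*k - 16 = (k + 2)*(k^2 + 2*k - 8) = (k + 2)*(k + 4)*(k - 2)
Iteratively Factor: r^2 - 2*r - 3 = (r + 1)*(r - 3)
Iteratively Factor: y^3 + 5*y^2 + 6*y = (y)*(y^2 + 5*y + 6) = y*(y + 3)*(y + 2)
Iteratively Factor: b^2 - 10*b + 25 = (b - 5)*(b - 5)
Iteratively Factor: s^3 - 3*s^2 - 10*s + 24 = (s - 2)*(s^2 - s - 12) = (s - 4)*(s - 2)*(s + 3)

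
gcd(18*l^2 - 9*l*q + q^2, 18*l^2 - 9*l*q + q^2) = 18*l^2 - 9*l*q + q^2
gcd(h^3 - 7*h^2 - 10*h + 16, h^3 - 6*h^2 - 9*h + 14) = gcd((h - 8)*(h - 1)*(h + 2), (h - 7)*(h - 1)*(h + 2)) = h^2 + h - 2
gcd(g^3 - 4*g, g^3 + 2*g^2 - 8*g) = g^2 - 2*g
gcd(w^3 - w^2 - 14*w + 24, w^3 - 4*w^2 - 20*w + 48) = w^2 + 2*w - 8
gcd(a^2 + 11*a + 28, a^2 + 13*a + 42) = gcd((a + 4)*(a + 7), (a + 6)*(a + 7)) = a + 7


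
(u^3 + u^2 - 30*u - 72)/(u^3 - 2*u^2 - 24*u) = (u + 3)/u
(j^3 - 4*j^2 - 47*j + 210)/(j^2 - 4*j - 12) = (j^2 + 2*j - 35)/(j + 2)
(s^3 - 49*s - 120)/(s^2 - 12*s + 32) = (s^2 + 8*s + 15)/(s - 4)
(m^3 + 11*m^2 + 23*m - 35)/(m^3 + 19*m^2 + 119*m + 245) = (m - 1)/(m + 7)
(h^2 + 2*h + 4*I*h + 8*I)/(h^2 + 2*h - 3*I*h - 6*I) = (h + 4*I)/(h - 3*I)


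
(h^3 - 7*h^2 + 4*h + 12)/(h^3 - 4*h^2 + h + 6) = (h - 6)/(h - 3)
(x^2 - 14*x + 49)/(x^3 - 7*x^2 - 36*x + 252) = (x - 7)/(x^2 - 36)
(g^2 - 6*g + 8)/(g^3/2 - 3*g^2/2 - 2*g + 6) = 2*(g - 4)/(g^2 - g - 6)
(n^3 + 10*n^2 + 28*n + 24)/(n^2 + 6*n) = n + 4 + 4/n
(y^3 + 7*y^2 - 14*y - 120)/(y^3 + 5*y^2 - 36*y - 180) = (y - 4)/(y - 6)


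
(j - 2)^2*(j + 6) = j^3 + 2*j^2 - 20*j + 24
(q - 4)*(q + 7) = q^2 + 3*q - 28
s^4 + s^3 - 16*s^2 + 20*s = s*(s - 2)^2*(s + 5)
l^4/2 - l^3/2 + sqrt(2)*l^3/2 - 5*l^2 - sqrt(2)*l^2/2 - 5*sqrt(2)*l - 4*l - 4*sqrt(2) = (l/2 + 1)*(l - 4)*(l + 1)*(l + sqrt(2))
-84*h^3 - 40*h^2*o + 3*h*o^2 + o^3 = (-6*h + o)*(2*h + o)*(7*h + o)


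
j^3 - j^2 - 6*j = j*(j - 3)*(j + 2)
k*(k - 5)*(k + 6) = k^3 + k^2 - 30*k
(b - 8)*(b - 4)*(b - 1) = b^3 - 13*b^2 + 44*b - 32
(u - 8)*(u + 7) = u^2 - u - 56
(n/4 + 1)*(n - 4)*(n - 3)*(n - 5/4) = n^4/4 - 17*n^3/16 - 49*n^2/16 + 17*n - 15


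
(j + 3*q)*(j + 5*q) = j^2 + 8*j*q + 15*q^2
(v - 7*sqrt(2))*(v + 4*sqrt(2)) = v^2 - 3*sqrt(2)*v - 56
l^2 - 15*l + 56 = (l - 8)*(l - 7)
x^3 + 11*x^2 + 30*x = x*(x + 5)*(x + 6)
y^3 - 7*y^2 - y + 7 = (y - 7)*(y - 1)*(y + 1)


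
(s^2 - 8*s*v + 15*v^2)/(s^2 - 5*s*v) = (s - 3*v)/s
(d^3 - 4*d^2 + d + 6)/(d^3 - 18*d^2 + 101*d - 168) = (d^2 - d - 2)/(d^2 - 15*d + 56)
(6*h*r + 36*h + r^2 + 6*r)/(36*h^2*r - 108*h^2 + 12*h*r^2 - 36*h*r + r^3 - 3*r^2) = (r + 6)/(6*h*r - 18*h + r^2 - 3*r)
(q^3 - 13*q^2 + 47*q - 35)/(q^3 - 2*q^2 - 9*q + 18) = (q^3 - 13*q^2 + 47*q - 35)/(q^3 - 2*q^2 - 9*q + 18)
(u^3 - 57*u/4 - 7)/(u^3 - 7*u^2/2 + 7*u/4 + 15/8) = 2*(2*u^2 - u - 28)/(4*u^2 - 16*u + 15)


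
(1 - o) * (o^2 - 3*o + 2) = -o^3 + 4*o^2 - 5*o + 2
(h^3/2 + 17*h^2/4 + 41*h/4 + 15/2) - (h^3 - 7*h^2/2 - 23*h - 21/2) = -h^3/2 + 31*h^2/4 + 133*h/4 + 18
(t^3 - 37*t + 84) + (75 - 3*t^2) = t^3 - 3*t^2 - 37*t + 159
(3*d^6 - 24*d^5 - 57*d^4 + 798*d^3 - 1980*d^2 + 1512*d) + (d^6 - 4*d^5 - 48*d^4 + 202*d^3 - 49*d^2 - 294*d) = 4*d^6 - 28*d^5 - 105*d^4 + 1000*d^3 - 2029*d^2 + 1218*d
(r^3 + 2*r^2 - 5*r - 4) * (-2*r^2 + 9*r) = -2*r^5 + 5*r^4 + 28*r^3 - 37*r^2 - 36*r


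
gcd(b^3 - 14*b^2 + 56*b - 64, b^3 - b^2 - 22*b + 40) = b^2 - 6*b + 8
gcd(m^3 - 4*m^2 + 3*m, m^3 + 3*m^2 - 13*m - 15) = m - 3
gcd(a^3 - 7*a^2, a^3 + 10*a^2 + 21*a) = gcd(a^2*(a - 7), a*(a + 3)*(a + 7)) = a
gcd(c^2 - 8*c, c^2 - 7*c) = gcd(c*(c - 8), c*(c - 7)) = c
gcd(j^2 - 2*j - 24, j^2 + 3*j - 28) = 1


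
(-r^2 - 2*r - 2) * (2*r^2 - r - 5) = -2*r^4 - 3*r^3 + 3*r^2 + 12*r + 10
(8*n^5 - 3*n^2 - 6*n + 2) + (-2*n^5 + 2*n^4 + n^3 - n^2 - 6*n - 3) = 6*n^5 + 2*n^4 + n^3 - 4*n^2 - 12*n - 1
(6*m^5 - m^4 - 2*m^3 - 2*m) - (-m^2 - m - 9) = 6*m^5 - m^4 - 2*m^3 + m^2 - m + 9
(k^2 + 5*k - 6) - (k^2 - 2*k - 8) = 7*k + 2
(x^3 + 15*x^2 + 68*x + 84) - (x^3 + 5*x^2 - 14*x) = 10*x^2 + 82*x + 84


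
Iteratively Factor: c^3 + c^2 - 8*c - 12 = (c - 3)*(c^2 + 4*c + 4) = (c - 3)*(c + 2)*(c + 2)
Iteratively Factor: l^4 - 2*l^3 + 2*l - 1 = (l - 1)*(l^3 - l^2 - l + 1) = (l - 1)^2*(l^2 - 1) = (l - 1)^3*(l + 1)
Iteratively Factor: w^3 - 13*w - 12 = (w - 4)*(w^2 + 4*w + 3) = (w - 4)*(w + 3)*(w + 1)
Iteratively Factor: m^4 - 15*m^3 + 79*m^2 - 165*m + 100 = (m - 5)*(m^3 - 10*m^2 + 29*m - 20) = (m - 5)*(m - 4)*(m^2 - 6*m + 5) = (m - 5)*(m - 4)*(m - 1)*(m - 5)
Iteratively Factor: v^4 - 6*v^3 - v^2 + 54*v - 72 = (v - 2)*(v^3 - 4*v^2 - 9*v + 36) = (v - 3)*(v - 2)*(v^2 - v - 12) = (v - 4)*(v - 3)*(v - 2)*(v + 3)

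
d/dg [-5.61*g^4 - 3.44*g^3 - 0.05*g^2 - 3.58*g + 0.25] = -22.44*g^3 - 10.32*g^2 - 0.1*g - 3.58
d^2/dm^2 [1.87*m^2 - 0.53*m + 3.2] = 3.74000000000000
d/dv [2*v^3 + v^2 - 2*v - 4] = 6*v^2 + 2*v - 2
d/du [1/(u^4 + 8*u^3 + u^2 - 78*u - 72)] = 2*(-2*u^3 - 12*u^2 - u + 39)/(u^4 + 8*u^3 + u^2 - 78*u - 72)^2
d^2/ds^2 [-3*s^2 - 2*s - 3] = -6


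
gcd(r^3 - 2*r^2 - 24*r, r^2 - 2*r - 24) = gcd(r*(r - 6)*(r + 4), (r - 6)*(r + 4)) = r^2 - 2*r - 24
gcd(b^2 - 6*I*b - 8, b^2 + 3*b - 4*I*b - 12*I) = b - 4*I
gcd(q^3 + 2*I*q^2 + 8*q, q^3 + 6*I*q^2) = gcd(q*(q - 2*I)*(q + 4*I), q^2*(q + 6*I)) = q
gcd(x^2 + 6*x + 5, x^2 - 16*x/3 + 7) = 1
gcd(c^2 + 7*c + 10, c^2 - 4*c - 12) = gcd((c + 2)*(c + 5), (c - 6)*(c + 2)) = c + 2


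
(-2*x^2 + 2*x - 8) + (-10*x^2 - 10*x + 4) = -12*x^2 - 8*x - 4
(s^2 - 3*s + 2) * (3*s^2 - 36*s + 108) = 3*s^4 - 45*s^3 + 222*s^2 - 396*s + 216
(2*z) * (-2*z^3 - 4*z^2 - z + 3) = -4*z^4 - 8*z^3 - 2*z^2 + 6*z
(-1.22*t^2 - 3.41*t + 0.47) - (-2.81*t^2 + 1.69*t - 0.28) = 1.59*t^2 - 5.1*t + 0.75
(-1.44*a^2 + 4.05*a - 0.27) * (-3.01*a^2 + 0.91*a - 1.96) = 4.3344*a^4 - 13.5009*a^3 + 7.3206*a^2 - 8.1837*a + 0.5292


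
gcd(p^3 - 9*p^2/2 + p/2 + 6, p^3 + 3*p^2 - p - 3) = p + 1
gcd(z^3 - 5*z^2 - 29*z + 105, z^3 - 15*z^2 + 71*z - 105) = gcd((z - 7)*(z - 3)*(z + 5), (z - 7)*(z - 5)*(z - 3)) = z^2 - 10*z + 21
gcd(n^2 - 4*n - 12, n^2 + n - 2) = n + 2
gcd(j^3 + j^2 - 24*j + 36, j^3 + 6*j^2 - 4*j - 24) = j^2 + 4*j - 12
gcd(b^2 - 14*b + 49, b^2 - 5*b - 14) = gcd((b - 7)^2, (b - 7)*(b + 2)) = b - 7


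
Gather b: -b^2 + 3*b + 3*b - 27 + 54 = -b^2 + 6*b + 27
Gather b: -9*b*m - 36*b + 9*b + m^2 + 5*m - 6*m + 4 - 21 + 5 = b*(-9*m - 27) + m^2 - m - 12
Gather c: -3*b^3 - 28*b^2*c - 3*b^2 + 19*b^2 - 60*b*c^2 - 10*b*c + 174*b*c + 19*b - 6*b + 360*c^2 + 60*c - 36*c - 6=-3*b^3 + 16*b^2 + 13*b + c^2*(360 - 60*b) + c*(-28*b^2 + 164*b + 24) - 6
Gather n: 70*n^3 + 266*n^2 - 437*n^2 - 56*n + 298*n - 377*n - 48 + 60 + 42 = 70*n^3 - 171*n^2 - 135*n + 54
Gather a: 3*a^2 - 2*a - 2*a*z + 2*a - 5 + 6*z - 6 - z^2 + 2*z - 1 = 3*a^2 - 2*a*z - z^2 + 8*z - 12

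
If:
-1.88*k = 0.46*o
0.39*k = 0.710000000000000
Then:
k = 1.82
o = -7.44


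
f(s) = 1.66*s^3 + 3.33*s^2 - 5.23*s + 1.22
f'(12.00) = 791.81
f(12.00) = 3286.46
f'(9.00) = 458.09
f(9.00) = 1434.02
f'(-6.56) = 165.39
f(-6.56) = -289.79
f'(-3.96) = 46.49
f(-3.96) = -28.93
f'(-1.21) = -6.00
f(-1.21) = 9.48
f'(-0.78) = -7.39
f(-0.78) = 6.54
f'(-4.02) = 48.48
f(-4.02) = -31.78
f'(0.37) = -2.08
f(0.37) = -0.18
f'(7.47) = 322.41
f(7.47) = 839.91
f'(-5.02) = 86.83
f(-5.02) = -98.61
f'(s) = 4.98*s^2 + 6.66*s - 5.23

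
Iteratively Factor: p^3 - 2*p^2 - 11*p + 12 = (p - 4)*(p^2 + 2*p - 3) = (p - 4)*(p - 1)*(p + 3)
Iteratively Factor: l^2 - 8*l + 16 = (l - 4)*(l - 4)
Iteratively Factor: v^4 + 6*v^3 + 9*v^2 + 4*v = (v + 4)*(v^3 + 2*v^2 + v) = (v + 1)*(v + 4)*(v^2 + v) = v*(v + 1)*(v + 4)*(v + 1)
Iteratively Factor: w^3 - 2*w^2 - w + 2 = (w - 2)*(w^2 - 1) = (w - 2)*(w + 1)*(w - 1)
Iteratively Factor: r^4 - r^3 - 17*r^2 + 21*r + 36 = (r + 4)*(r^3 - 5*r^2 + 3*r + 9) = (r + 1)*(r + 4)*(r^2 - 6*r + 9) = (r - 3)*(r + 1)*(r + 4)*(r - 3)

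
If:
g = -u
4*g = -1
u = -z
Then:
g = -1/4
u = 1/4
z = -1/4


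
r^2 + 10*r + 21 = (r + 3)*(r + 7)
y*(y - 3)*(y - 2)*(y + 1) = y^4 - 4*y^3 + y^2 + 6*y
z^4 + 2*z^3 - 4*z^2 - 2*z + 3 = (z - 1)^2*(z + 1)*(z + 3)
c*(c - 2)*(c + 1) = c^3 - c^2 - 2*c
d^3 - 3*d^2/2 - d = d*(d - 2)*(d + 1/2)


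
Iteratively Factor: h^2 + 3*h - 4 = (h + 4)*(h - 1)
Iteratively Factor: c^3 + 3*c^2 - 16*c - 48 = (c + 4)*(c^2 - c - 12) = (c - 4)*(c + 4)*(c + 3)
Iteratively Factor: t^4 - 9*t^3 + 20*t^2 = (t - 4)*(t^3 - 5*t^2) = t*(t - 4)*(t^2 - 5*t) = t*(t - 5)*(t - 4)*(t)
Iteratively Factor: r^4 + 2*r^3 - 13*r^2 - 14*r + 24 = (r - 1)*(r^3 + 3*r^2 - 10*r - 24) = (r - 1)*(r + 2)*(r^2 + r - 12) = (r - 3)*(r - 1)*(r + 2)*(r + 4)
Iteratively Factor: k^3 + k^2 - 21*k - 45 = (k + 3)*(k^2 - 2*k - 15) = (k + 3)^2*(k - 5)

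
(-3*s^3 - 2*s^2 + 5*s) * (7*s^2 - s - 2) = -21*s^5 - 11*s^4 + 43*s^3 - s^2 - 10*s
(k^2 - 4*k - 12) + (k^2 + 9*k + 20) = 2*k^2 + 5*k + 8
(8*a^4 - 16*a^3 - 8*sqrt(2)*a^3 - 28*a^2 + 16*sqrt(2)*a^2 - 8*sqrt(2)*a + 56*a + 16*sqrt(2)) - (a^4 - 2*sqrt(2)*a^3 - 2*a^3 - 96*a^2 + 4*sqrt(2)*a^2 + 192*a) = 7*a^4 - 14*a^3 - 6*sqrt(2)*a^3 + 12*sqrt(2)*a^2 + 68*a^2 - 136*a - 8*sqrt(2)*a + 16*sqrt(2)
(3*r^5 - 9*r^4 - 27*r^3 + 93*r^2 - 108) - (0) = 3*r^5 - 9*r^4 - 27*r^3 + 93*r^2 - 108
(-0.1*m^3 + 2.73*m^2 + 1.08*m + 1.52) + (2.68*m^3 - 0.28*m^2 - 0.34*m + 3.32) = 2.58*m^3 + 2.45*m^2 + 0.74*m + 4.84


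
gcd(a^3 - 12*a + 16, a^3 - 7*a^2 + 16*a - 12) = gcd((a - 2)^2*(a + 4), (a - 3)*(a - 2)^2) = a^2 - 4*a + 4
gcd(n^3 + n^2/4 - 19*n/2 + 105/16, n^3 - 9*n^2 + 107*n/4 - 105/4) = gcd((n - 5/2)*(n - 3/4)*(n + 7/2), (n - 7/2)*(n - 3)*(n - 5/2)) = n - 5/2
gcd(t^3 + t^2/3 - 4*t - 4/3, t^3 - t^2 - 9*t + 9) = 1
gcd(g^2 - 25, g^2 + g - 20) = g + 5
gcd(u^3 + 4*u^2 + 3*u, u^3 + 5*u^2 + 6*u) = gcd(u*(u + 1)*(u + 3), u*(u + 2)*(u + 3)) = u^2 + 3*u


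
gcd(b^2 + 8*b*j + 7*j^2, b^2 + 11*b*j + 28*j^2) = b + 7*j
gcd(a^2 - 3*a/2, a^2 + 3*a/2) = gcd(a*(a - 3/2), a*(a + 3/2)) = a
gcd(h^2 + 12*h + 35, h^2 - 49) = h + 7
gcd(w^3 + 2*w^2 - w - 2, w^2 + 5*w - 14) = 1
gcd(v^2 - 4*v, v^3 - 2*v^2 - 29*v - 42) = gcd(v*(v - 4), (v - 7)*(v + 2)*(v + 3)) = 1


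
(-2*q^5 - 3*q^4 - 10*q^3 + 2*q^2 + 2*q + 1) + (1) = -2*q^5 - 3*q^4 - 10*q^3 + 2*q^2 + 2*q + 2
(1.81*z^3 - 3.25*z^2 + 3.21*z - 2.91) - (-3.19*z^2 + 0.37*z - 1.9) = 1.81*z^3 - 0.0600000000000001*z^2 + 2.84*z - 1.01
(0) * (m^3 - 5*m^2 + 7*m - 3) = 0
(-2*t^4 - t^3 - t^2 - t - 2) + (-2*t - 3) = -2*t^4 - t^3 - t^2 - 3*t - 5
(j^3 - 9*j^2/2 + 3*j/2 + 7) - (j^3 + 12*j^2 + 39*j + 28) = -33*j^2/2 - 75*j/2 - 21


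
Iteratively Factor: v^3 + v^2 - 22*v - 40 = (v + 2)*(v^2 - v - 20) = (v - 5)*(v + 2)*(v + 4)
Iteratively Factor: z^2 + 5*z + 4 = (z + 4)*(z + 1)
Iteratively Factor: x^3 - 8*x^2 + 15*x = (x - 3)*(x^2 - 5*x) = (x - 5)*(x - 3)*(x)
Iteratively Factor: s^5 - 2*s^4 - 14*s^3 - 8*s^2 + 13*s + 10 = (s + 1)*(s^4 - 3*s^3 - 11*s^2 + 3*s + 10) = (s + 1)*(s + 2)*(s^3 - 5*s^2 - s + 5) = (s - 5)*(s + 1)*(s + 2)*(s^2 - 1) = (s - 5)*(s + 1)^2*(s + 2)*(s - 1)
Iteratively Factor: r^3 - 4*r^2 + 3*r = (r)*(r^2 - 4*r + 3) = r*(r - 1)*(r - 3)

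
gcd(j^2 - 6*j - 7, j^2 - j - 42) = j - 7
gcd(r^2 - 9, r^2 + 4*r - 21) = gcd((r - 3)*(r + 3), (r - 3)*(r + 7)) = r - 3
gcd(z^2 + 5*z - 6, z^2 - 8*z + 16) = 1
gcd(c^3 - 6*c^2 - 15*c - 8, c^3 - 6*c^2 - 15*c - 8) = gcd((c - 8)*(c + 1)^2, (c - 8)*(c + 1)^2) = c^3 - 6*c^2 - 15*c - 8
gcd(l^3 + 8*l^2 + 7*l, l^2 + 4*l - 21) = l + 7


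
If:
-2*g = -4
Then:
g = 2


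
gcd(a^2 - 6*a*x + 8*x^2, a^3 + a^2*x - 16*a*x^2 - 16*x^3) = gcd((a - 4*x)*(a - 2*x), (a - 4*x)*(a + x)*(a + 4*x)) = -a + 4*x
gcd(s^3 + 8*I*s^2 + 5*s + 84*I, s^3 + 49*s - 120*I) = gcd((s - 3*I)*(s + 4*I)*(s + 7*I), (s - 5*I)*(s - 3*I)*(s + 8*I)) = s - 3*I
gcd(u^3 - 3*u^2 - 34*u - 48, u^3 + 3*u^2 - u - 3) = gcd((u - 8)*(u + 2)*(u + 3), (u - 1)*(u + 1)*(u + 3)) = u + 3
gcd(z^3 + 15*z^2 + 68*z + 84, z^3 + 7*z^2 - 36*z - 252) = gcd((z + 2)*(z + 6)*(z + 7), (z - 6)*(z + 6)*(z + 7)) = z^2 + 13*z + 42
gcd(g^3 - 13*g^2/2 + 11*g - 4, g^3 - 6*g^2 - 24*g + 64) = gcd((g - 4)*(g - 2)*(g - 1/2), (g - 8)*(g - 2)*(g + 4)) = g - 2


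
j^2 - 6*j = j*(j - 6)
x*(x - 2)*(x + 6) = x^3 + 4*x^2 - 12*x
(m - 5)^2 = m^2 - 10*m + 25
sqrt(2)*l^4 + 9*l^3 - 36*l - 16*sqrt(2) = (l - 2)*(l + 2)*(l + 4*sqrt(2))*(sqrt(2)*l + 1)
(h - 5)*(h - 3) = h^2 - 8*h + 15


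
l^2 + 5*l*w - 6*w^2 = (l - w)*(l + 6*w)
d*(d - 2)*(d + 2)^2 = d^4 + 2*d^3 - 4*d^2 - 8*d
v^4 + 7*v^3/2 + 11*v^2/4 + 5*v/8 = v*(v + 1/2)^2*(v + 5/2)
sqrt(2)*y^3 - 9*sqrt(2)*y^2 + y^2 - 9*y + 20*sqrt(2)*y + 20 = (y - 5)*(y - 4)*(sqrt(2)*y + 1)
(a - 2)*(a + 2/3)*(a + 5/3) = a^3 + a^2/3 - 32*a/9 - 20/9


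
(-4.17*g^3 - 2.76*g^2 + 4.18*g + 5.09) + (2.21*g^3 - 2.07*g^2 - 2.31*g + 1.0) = -1.96*g^3 - 4.83*g^2 + 1.87*g + 6.09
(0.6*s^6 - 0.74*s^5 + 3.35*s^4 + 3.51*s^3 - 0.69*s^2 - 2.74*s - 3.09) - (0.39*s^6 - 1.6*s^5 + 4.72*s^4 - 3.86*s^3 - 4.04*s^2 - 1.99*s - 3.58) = 0.21*s^6 + 0.86*s^5 - 1.37*s^4 + 7.37*s^3 + 3.35*s^2 - 0.75*s + 0.49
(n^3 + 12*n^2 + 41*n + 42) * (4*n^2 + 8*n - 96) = 4*n^5 + 56*n^4 + 164*n^3 - 656*n^2 - 3600*n - 4032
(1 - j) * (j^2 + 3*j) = -j^3 - 2*j^2 + 3*j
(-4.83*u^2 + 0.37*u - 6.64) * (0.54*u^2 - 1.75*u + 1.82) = -2.6082*u^4 + 8.6523*u^3 - 13.0237*u^2 + 12.2934*u - 12.0848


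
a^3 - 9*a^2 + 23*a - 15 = (a - 5)*(a - 3)*(a - 1)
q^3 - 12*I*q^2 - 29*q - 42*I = (q - 7*I)*(q - 6*I)*(q + I)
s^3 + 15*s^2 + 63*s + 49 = (s + 1)*(s + 7)^2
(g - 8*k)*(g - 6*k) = g^2 - 14*g*k + 48*k^2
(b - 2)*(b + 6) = b^2 + 4*b - 12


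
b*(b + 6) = b^2 + 6*b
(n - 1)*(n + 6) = n^2 + 5*n - 6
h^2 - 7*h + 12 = (h - 4)*(h - 3)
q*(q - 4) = q^2 - 4*q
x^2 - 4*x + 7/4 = (x - 7/2)*(x - 1/2)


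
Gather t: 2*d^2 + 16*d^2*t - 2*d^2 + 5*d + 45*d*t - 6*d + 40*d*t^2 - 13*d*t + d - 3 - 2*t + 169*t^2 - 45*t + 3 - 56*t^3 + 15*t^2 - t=-56*t^3 + t^2*(40*d + 184) + t*(16*d^2 + 32*d - 48)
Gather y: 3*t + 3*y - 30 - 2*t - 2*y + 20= t + y - 10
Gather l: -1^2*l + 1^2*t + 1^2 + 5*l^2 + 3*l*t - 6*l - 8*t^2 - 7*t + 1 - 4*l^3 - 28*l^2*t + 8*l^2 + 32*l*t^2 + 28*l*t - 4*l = -4*l^3 + l^2*(13 - 28*t) + l*(32*t^2 + 31*t - 11) - 8*t^2 - 6*t + 2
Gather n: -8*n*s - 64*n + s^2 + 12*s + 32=n*(-8*s - 64) + s^2 + 12*s + 32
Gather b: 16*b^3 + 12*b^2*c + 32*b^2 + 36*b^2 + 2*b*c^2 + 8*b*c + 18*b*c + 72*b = 16*b^3 + b^2*(12*c + 68) + b*(2*c^2 + 26*c + 72)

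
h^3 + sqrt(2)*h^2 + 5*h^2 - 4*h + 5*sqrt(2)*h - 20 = (h + 5)*(h - sqrt(2))*(h + 2*sqrt(2))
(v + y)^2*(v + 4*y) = v^3 + 6*v^2*y + 9*v*y^2 + 4*y^3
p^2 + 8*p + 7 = (p + 1)*(p + 7)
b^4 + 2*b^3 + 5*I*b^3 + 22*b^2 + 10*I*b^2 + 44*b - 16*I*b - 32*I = (b + 2)*(b - 2*I)*(b - I)*(b + 8*I)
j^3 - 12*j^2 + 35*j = j*(j - 7)*(j - 5)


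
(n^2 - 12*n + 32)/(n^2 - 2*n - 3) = (-n^2 + 12*n - 32)/(-n^2 + 2*n + 3)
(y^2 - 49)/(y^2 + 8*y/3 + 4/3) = 3*(y^2 - 49)/(3*y^2 + 8*y + 4)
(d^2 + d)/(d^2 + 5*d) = (d + 1)/(d + 5)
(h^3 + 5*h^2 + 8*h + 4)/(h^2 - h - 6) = (h^2 + 3*h + 2)/(h - 3)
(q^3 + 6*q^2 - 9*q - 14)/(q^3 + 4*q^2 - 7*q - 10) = (q + 7)/(q + 5)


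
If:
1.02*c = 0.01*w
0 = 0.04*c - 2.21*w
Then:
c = 0.00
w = 0.00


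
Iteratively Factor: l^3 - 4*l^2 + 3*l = (l - 3)*(l^2 - l) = l*(l - 3)*(l - 1)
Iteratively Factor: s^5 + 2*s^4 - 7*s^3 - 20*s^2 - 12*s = (s + 2)*(s^4 - 7*s^2 - 6*s) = (s - 3)*(s + 2)*(s^3 + 3*s^2 + 2*s) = (s - 3)*(s + 1)*(s + 2)*(s^2 + 2*s) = (s - 3)*(s + 1)*(s + 2)^2*(s)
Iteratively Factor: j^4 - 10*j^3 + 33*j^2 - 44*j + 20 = (j - 1)*(j^3 - 9*j^2 + 24*j - 20) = (j - 2)*(j - 1)*(j^2 - 7*j + 10) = (j - 2)^2*(j - 1)*(j - 5)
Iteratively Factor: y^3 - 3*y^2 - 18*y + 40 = (y + 4)*(y^2 - 7*y + 10) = (y - 5)*(y + 4)*(y - 2)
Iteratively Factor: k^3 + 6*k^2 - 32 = (k + 4)*(k^2 + 2*k - 8) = (k + 4)^2*(k - 2)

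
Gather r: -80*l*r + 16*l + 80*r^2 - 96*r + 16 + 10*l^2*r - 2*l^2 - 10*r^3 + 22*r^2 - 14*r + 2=-2*l^2 + 16*l - 10*r^3 + 102*r^2 + r*(10*l^2 - 80*l - 110) + 18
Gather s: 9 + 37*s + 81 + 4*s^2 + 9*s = 4*s^2 + 46*s + 90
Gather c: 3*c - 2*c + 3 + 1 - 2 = c + 2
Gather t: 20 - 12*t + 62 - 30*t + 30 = 112 - 42*t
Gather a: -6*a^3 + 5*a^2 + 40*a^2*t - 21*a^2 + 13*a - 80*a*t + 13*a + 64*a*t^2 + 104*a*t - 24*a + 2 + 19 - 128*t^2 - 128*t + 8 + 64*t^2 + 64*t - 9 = -6*a^3 + a^2*(40*t - 16) + a*(64*t^2 + 24*t + 2) - 64*t^2 - 64*t + 20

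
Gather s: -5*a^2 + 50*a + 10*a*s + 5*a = -5*a^2 + 10*a*s + 55*a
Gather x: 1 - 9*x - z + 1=-9*x - z + 2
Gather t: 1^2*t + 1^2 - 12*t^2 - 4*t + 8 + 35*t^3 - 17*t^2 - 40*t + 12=35*t^3 - 29*t^2 - 43*t + 21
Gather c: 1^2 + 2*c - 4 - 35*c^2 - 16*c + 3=-35*c^2 - 14*c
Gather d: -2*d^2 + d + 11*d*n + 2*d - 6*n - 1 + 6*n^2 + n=-2*d^2 + d*(11*n + 3) + 6*n^2 - 5*n - 1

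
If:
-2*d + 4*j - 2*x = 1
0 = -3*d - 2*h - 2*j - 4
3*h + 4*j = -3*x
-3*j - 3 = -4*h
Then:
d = -37/27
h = 19/42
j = -25/63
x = 29/378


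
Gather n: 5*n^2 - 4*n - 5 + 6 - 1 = 5*n^2 - 4*n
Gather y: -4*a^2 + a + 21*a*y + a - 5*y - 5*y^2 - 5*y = -4*a^2 + 2*a - 5*y^2 + y*(21*a - 10)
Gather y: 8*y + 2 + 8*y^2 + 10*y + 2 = 8*y^2 + 18*y + 4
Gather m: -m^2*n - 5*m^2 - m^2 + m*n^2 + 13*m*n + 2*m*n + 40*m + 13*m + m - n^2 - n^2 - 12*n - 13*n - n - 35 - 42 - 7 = m^2*(-n - 6) + m*(n^2 + 15*n + 54) - 2*n^2 - 26*n - 84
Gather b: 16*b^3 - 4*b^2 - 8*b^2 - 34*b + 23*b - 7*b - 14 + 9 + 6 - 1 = 16*b^3 - 12*b^2 - 18*b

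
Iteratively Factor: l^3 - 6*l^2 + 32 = (l - 4)*(l^2 - 2*l - 8) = (l - 4)*(l + 2)*(l - 4)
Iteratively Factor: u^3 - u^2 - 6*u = (u)*(u^2 - u - 6) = u*(u + 2)*(u - 3)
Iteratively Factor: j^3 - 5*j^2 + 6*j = (j - 2)*(j^2 - 3*j) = j*(j - 2)*(j - 3)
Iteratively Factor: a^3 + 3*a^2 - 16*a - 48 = (a + 4)*(a^2 - a - 12) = (a - 4)*(a + 4)*(a + 3)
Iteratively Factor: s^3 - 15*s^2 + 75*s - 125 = (s - 5)*(s^2 - 10*s + 25) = (s - 5)^2*(s - 5)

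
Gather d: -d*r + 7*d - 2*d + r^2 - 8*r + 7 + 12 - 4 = d*(5 - r) + r^2 - 8*r + 15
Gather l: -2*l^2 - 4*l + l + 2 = -2*l^2 - 3*l + 2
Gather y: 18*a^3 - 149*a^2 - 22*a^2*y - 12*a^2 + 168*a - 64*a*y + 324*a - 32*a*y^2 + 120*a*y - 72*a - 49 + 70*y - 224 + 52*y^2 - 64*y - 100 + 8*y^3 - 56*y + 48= 18*a^3 - 161*a^2 + 420*a + 8*y^3 + y^2*(52 - 32*a) + y*(-22*a^2 + 56*a - 50) - 325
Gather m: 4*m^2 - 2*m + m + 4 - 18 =4*m^2 - m - 14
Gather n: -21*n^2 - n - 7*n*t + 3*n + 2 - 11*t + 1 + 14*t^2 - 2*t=-21*n^2 + n*(2 - 7*t) + 14*t^2 - 13*t + 3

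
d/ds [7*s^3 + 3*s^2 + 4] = 3*s*(7*s + 2)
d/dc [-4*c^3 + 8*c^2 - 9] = 4*c*(4 - 3*c)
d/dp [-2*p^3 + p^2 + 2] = 2*p*(1 - 3*p)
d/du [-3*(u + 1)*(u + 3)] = -6*u - 12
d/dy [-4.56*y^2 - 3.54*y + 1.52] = -9.12*y - 3.54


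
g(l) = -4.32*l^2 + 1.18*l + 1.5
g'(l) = 1.18 - 8.64*l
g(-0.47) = -0.01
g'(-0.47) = 5.24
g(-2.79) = -35.42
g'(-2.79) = 25.29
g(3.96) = -61.57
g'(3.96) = -33.03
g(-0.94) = -3.43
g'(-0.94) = 9.30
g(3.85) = -57.99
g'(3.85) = -32.08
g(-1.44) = -9.16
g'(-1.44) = 13.62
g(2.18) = -16.46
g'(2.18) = -17.66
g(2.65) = -25.71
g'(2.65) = -21.72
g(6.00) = -146.94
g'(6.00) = -50.66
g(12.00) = -606.42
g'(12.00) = -102.50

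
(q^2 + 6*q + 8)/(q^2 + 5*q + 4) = (q + 2)/(q + 1)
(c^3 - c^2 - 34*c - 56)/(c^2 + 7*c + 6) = (c^3 - c^2 - 34*c - 56)/(c^2 + 7*c + 6)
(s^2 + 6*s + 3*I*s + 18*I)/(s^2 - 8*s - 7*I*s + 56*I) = (s^2 + 3*s*(2 + I) + 18*I)/(s^2 - s*(8 + 7*I) + 56*I)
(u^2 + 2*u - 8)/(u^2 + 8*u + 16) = (u - 2)/(u + 4)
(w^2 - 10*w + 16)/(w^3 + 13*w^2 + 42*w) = (w^2 - 10*w + 16)/(w*(w^2 + 13*w + 42))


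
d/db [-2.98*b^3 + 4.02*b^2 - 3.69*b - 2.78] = -8.94*b^2 + 8.04*b - 3.69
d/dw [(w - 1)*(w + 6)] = 2*w + 5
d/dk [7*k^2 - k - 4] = 14*k - 1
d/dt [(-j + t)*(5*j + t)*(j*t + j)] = j*(-5*j^2 + 8*j*t + 4*j + 3*t^2 + 2*t)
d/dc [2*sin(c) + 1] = 2*cos(c)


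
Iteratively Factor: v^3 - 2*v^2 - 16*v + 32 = (v - 4)*(v^2 + 2*v - 8) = (v - 4)*(v + 4)*(v - 2)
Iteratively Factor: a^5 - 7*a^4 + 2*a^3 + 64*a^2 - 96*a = (a - 4)*(a^4 - 3*a^3 - 10*a^2 + 24*a) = a*(a - 4)*(a^3 - 3*a^2 - 10*a + 24) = a*(a - 4)*(a - 2)*(a^2 - a - 12) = a*(a - 4)*(a - 2)*(a + 3)*(a - 4)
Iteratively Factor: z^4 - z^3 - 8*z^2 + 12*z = (z - 2)*(z^3 + z^2 - 6*z) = (z - 2)^2*(z^2 + 3*z) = (z - 2)^2*(z + 3)*(z)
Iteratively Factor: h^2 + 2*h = (h)*(h + 2)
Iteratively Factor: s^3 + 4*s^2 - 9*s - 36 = (s - 3)*(s^2 + 7*s + 12) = (s - 3)*(s + 4)*(s + 3)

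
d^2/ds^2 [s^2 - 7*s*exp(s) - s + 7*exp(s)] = -7*s*exp(s) - 7*exp(s) + 2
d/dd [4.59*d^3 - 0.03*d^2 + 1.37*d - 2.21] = 13.77*d^2 - 0.06*d + 1.37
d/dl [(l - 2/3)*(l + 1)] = 2*l + 1/3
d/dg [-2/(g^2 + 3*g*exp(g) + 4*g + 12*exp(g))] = 2*(3*g*exp(g) + 2*g + 15*exp(g) + 4)/(g^2 + 3*g*exp(g) + 4*g + 12*exp(g))^2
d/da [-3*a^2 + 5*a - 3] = 5 - 6*a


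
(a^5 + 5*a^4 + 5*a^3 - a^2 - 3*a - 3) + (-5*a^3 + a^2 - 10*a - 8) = a^5 + 5*a^4 - 13*a - 11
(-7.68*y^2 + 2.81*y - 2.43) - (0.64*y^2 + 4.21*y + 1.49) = -8.32*y^2 - 1.4*y - 3.92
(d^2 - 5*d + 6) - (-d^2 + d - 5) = 2*d^2 - 6*d + 11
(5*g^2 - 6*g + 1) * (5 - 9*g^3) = -45*g^5 + 54*g^4 - 9*g^3 + 25*g^2 - 30*g + 5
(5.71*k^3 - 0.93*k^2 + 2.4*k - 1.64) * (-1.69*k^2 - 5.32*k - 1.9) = -9.6499*k^5 - 28.8055*k^4 - 9.9574*k^3 - 8.2294*k^2 + 4.1648*k + 3.116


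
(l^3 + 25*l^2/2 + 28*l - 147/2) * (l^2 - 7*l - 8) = l^5 + 11*l^4/2 - 135*l^3/2 - 739*l^2/2 + 581*l/2 + 588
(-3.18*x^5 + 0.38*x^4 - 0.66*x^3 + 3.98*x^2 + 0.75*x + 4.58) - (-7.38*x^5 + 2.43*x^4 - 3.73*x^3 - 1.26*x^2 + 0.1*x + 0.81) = 4.2*x^5 - 2.05*x^4 + 3.07*x^3 + 5.24*x^2 + 0.65*x + 3.77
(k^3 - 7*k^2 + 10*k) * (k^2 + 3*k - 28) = k^5 - 4*k^4 - 39*k^3 + 226*k^2 - 280*k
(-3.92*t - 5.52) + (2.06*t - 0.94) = -1.86*t - 6.46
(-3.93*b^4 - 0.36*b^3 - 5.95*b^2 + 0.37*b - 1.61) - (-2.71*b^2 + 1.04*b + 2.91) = -3.93*b^4 - 0.36*b^3 - 3.24*b^2 - 0.67*b - 4.52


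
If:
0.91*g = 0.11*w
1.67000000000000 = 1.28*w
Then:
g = 0.16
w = 1.30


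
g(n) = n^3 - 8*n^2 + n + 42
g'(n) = 3*n^2 - 16*n + 1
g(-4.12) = -167.85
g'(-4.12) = 117.84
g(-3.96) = -149.51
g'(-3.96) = 111.40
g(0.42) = 41.08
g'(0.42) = -5.19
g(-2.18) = -8.56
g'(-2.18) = 50.14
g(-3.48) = -100.51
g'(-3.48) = 93.01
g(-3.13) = -70.17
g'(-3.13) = 80.47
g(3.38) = -7.40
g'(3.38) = -18.81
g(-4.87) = -268.11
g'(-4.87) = 150.07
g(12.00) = 630.00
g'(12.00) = 241.00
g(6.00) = -24.00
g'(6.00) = 13.00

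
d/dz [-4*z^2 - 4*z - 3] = -8*z - 4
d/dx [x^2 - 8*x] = 2*x - 8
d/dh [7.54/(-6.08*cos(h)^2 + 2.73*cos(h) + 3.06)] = (20.5842 - 91.6864*cos(h))*sin(h)/(-6.08*cos(h)^2 + 2.73*cos(h) + 3.06)^2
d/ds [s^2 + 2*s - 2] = 2*s + 2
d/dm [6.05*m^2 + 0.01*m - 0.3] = 12.1*m + 0.01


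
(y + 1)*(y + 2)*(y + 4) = y^3 + 7*y^2 + 14*y + 8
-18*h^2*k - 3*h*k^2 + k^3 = k*(-6*h + k)*(3*h + k)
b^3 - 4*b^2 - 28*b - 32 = (b - 8)*(b + 2)^2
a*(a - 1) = a^2 - a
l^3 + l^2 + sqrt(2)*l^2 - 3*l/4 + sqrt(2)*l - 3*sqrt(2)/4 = (l - 1/2)*(l + 3/2)*(l + sqrt(2))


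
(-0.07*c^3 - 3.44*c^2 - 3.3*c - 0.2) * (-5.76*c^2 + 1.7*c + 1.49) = 0.4032*c^5 + 19.6954*c^4 + 13.0557*c^3 - 9.5836*c^2 - 5.257*c - 0.298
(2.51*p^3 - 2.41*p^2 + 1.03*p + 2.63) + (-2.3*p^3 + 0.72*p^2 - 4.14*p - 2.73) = 0.21*p^3 - 1.69*p^2 - 3.11*p - 0.1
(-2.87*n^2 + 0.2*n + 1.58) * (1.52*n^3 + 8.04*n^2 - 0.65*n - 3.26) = -4.3624*n^5 - 22.7708*n^4 + 5.8751*n^3 + 21.9294*n^2 - 1.679*n - 5.1508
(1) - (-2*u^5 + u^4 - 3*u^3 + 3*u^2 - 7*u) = 2*u^5 - u^4 + 3*u^3 - 3*u^2 + 7*u + 1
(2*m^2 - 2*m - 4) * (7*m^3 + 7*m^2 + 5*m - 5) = 14*m^5 - 32*m^3 - 48*m^2 - 10*m + 20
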